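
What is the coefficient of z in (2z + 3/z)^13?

General term: C(13,j)·(2z)^j·(3/z)^(13-j), with z-exponent 1j − 1(13−j) = 2j − 13.
Set 2j − 13 = 1: j = 7.
C(13,7) = 1716; 2^7 = 128; 3^6 = 729.
Coefficient = 1716 · 128 · 729 = 160123392.

160123392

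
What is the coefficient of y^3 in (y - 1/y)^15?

General term: C(15,j)·(y)^j·(-1/y)^(15-j), with y-exponent 1j − 1(15−j) = 2j − 15.
Set 2j − 15 = 3: j = 9.
C(15,9) = 5005; 1^9 = 1; (-1)^6 = 1.
Coefficient = 5005 · 1 · 1 = 5005.

5005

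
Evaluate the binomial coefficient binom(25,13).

5200300

C(25,13) = C(25,12) by symmetry.
C(25,12) = (25·24·23·22·21·20·19·18·17·16·15·14) / 12! = 2490952020480000 / 479001600 = 5200300.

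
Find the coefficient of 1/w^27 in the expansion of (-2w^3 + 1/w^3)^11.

-22

General term: C(11,j)·(-2w^3)^j·(1/w^3)^(11-j), with w-exponent 3j − 3(11−j) = 6j − 33.
Set 6j − 33 = -27: j = 1.
C(11,1) = 11; (-2)^1 = -2; 1^10 = 1.
Coefficient = 11 · (-2) · 1 = -22.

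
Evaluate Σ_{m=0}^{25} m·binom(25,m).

Since m·C(25,m) = 25·C(24,m−1), the sum is 25·2^24 = 25·16777216 = 419430400.

419430400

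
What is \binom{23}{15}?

C(23,15) = C(23,8) by symmetry.
C(23,8) = (23·22·21·20·19·18·17·16) / 8! = 19769460480 / 40320 = 490314.

490314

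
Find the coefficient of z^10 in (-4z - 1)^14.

1049624576

The general term is C(14,j)·(-4z)^j·(-1)^(14-j); the z^10 term has j = 10.
C(14,10) = 1001.
Coefficient = C(14,10) · (-4)^10 = 1001 · 1048576 = 1049624576.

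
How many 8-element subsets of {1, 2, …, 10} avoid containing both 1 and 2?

All 8-subsets: C(10,8) = 45. Those containing both fixed elements: C(8,6) = 28.
45 − 28 = 17.

17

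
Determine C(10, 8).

45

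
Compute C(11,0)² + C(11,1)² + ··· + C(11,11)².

By Vandermonde's identity, Σ C(11,k)² = C(22,11) = 705432.

705432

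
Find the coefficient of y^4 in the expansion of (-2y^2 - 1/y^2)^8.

General term: C(8,j)·(-2y^2)^j·(-1/y^2)^(8-j), with y-exponent 2j − 2(8−j) = 4j − 16.
Set 4j − 16 = 4: j = 5.
C(8,5) = 56; (-2)^5 = -32; (-1)^3 = -1.
Coefficient = 56 · (-32) · (-1) = 1792.

1792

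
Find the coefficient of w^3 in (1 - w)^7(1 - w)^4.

-165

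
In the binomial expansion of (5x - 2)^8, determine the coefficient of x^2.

The general term is C(8,j)·(5x)^j·(-2)^(8-j); the x^2 term has j = 2.
C(8,2) = 28.
Coefficient = C(8,2) · 5^2 · (-2)^6 = 28 · 25 · 64 = 44800.

44800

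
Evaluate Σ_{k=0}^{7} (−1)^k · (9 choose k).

The partial alternating sum Σ_{k=0}^{7} (−1)^k C(9,k) = (−1)^7 C(8,7) = -8.

-8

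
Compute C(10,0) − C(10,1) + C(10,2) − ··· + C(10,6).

The partial alternating sum Σ_{k=0}^{6} (−1)^k C(10,k) = (−1)^6 C(9,6) = 84.

84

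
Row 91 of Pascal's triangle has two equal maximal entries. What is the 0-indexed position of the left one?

For odd n = 91, C(91,i) peaks at i = (n−1)/2 and (n+1)/2; the smaller is 45.

45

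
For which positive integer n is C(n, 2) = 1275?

n(n−1)/2 = 1275 ⇒ n(n−1) = 2550. Since 51·50 = 2550, n = 51.

51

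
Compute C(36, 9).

C(36,9) = (36·35·34·33·32·31·30·29·28) / 9! = 34162713446400 / 362880 = 94143280.

94143280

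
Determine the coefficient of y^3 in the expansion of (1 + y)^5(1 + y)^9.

Coefficient of y^3 = Σ_{j} C(5,j)·C(9,3-j) for j from 0 to 3.
= 84 + 180 + 90 + 10 = 364.

364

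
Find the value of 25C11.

C(25,11) = (25·24·23·22·21·20·19·18·17·16·15) / 11! = 177925144320000 / 39916800 = 4457400.

4457400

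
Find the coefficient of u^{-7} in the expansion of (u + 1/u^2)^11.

462

General term: C(11,j)·(u)^j·(1/u^2)^(11-j), with u-exponent 1j − 2(11−j) = 3j − 22.
Set 3j − 22 = -7: j = 5.
C(11,5) = 462; 1^5 = 1; 1^6 = 1.
Coefficient = 462 · 1 · 1 = 462.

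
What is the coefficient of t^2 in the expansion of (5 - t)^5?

The general term is C(5,j)·(5)^j·(-t)^(5-j); the t^2 term has j = 3.
C(5,3) = 10.
Coefficient = C(5,3) · 5^3 = 10 · 125 = 1250.

1250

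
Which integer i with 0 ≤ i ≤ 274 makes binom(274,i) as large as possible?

137

C(274,i) is maximized at i = 274/2 = 137.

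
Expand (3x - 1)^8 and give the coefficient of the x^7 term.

The general term is C(8,j)·(3x)^j·(-1)^(8-j); the x^7 term has j = 7.
C(8,7) = 8.
Coefficient = C(8,7) · 3^7 · (-1)^1 = 8 · 2187 · (-1) = -17496.

-17496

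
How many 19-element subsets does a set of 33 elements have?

C(33,19) = C(33,14) by symmetry.
C(33,14) = (33·32·31·30·29·28·27·26·25·24·23·22·21·20) / 14! = 71382386874839040000 / 87178291200 = 818809200.

818809200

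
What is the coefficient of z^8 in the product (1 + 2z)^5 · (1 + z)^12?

155375

Coefficient of z^8 = Σ_{j} C(5,j)·2^j·C(12,8-j)·1^(8-j) for j from 0 to 5.
= 495 + 7920 + 36960 + 63360 + 39600 + 7040 = 155375.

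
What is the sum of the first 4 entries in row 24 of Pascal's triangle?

2325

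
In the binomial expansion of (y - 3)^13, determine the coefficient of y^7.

The general term is C(13,j)·(y)^j·(-3)^(13-j); the y^7 term has j = 7.
C(13,7) = 1716.
Coefficient = C(13,7) · (-3)^6 = 1716 · 729 = 1250964.

1250964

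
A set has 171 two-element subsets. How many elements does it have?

n(n−1)/2 = 171 ⇒ n(n−1) = 342. Since 19·18 = 342, n = 19.

19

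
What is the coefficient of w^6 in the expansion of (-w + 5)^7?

The general term is C(7,j)·(-w)^j·(5)^(7-j); the w^6 term has j = 6.
C(7,6) = 7.
Coefficient = C(7,6) · 5^1 = 7 · 5 = 35.

35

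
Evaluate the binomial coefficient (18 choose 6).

C(18,6) = (18·17·16·15·14·13) / 6! = 13366080 / 720 = 18564.

18564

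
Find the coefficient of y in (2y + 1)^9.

The general term is C(9,j)·(2y)^j·(1)^(9-j); the y^1 term has j = 1.
C(9,1) = 9.
Coefficient = C(9,1) · 2^1 = 9 · 2 = 18.

18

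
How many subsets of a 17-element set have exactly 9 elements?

24310

Choose the 9 positions: C(17,9) = 24310.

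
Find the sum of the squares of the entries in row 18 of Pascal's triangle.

9075135300

By Vandermonde's identity, Σ C(18,i)² = C(36,18) = 9075135300.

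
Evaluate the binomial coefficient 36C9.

94143280

C(36,9) = (36·35·34·33·32·31·30·29·28) / 9! = 34162713446400 / 362880 = 94143280.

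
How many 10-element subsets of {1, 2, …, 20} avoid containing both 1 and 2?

140998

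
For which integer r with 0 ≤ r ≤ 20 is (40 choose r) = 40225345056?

C(40,r) increases on 0 ≤ r ≤ 20. C(40,14) = 23206929840 and C(40,15) = 40225345056, so r = 15.

15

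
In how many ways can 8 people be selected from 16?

This is C(16,8) = 12870.

12870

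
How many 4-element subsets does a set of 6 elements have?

15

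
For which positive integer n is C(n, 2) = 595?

n(n−1)/2 = 595 ⇒ n(n−1) = 1190. Since 35·34 = 1190, n = 35.

35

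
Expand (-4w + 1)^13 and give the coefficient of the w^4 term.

The general term is C(13,j)·(-4w)^j·(1)^(13-j); the w^4 term has j = 4.
C(13,4) = 715.
Coefficient = C(13,4) · (-4)^4 = 715 · 256 = 183040.

183040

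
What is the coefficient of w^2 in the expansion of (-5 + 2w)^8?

1750000

The general term is C(8,j)·(-5)^j·(2w)^(8-j); the w^2 term has j = 6.
C(8,6) = 28.
Coefficient = C(8,6) · (-5)^6 · 2^2 = 28 · 15625 · 4 = 1750000.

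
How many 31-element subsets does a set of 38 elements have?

12620256

C(38,31) = C(38,7) by symmetry.
C(38,7) = (38·37·36·35·34·33·32) / 7! = 63606090240 / 5040 = 12620256.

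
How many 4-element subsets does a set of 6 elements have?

C(6,4) = C(6,2) by symmetry.
C(6,2) = (6·5) / 2! = 30 / 2 = 15.

15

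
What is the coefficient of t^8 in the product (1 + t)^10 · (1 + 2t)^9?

1399293

Coefficient of t^8 = Σ_{j} C(10,j)·1^j·C(9,8-j)·2^(8-j) for j from 0 to 8.
= 2304 + 46080 + 241920 + 483840 + 423360 + 169344 + 30240 + 2160 + 45 = 1399293.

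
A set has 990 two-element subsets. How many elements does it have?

45

n(n−1)/2 = 990 ⇒ n(n−1) = 1980. Since 45·44 = 1980, n = 45.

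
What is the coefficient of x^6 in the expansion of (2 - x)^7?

The general term is C(7,j)·(2)^j·(-x)^(7-j); the x^6 term has j = 1.
C(7,1) = 7.
Coefficient = C(7,1) · 2^1 = 7 · 2 = 14.

14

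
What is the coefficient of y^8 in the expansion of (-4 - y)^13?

-1317888

The general term is C(13,j)·(-4)^j·(-y)^(13-j); the y^8 term has j = 5.
C(13,5) = 1287.
Coefficient = C(13,5) · (-4)^5 = 1287 · (-1024) = -1317888.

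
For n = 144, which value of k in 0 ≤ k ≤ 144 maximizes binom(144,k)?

72

C(144,k) is maximized at k = 144/2 = 72.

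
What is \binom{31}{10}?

44352165

C(31,10) = (31·30·29·28·27·26·25·24·23·22) / 10! = 160945136352000 / 3628800 = 44352165.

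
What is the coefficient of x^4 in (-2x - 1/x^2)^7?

-448

General term: C(7,j)·(-2x)^j·(-1/x^2)^(7-j), with x-exponent 1j − 2(7−j) = 3j − 14.
Set 3j − 14 = 4: j = 6.
C(7,6) = 7; (-2)^6 = 64; (-1)^1 = -1.
Coefficient = 7 · 64 · (-1) = -448.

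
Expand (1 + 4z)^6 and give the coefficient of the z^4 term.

3840

The general term is C(6,j)·(1)^j·(4z)^(6-j); the z^4 term has j = 2.
C(6,2) = 15.
Coefficient = C(6,2) · 4^4 = 15 · 256 = 3840.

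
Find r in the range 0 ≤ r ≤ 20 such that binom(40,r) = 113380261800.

18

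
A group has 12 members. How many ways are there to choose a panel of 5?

This is C(12,5) = 792.

792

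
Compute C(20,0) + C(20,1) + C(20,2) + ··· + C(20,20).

1048576

The entries of row 20 sum to 2^20 = 1048576.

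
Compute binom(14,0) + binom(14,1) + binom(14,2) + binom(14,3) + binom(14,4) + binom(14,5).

3473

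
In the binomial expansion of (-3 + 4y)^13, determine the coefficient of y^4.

The general term is C(13,j)·(-3)^j·(4y)^(13-j); the y^4 term has j = 9.
C(13,9) = 715.
Coefficient = C(13,9) · (-3)^9 · 4^4 = 715 · (-19683) · 256 = -3602776320.

-3602776320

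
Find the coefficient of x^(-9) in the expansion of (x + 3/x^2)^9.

61236

General term: C(9,j)·(x)^j·(3/x^2)^(9-j), with x-exponent 1j − 2(9−j) = 3j − 18.
Set 3j − 18 = -9: j = 3.
C(9,3) = 84; 1^3 = 1; 3^6 = 729.
Coefficient = 84 · 1 · 729 = 61236.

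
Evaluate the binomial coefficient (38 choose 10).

472733756

C(38,10) = (38·37·36·35·34·33·32·31·30·29) / 10! = 1715456253772800 / 3628800 = 472733756.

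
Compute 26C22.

14950

C(26,22) = C(26,4) by symmetry.
C(26,4) = (26·25·24·23) / 4! = 358800 / 24 = 14950.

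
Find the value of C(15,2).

C(15,2) = (15·14) / 2! = 210 / 2 = 105.

105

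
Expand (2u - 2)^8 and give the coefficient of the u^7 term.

-2048

The general term is C(8,j)·(2u)^j·(-2)^(8-j); the u^7 term has j = 7.
C(8,7) = 8.
Coefficient = C(8,7) · 2^7 · (-2)^1 = 8 · 128 · (-2) = -2048.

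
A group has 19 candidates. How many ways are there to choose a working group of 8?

This is C(19,8) = 75582.

75582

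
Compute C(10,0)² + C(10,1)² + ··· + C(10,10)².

184756

By Vandermonde's identity, Σ C(10,i)² = C(20,10) = 184756.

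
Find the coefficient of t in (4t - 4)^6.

-24576

The general term is C(6,j)·(4t)^j·(-4)^(6-j); the t^1 term has j = 1.
C(6,1) = 6.
Coefficient = C(6,1) · 4^1 · (-4)^5 = 6 · 4 · (-1024) = -24576.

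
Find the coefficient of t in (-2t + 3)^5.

The general term is C(5,j)·(-2t)^j·(3)^(5-j); the t^1 term has j = 1.
C(5,1) = 5.
Coefficient = C(5,1) · (-2)^1 · 3^4 = 5 · (-2) · 81 = -810.

-810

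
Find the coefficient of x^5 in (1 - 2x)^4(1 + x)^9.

126

Coefficient of x^5 = Σ_{j} C(4,j)·(-2)^j·C(9,5-j)·1^(5-j) for j from 0 to 4.
= 126 + (-1008) + 2016 + (-1152) + 144 = 126.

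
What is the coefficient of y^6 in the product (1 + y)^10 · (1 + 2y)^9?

Coefficient of y^6 = Σ_{j} C(10,j)·1^j·C(9,6-j)·2^(6-j) for j from 0 to 6.
= 5376 + 40320 + 90720 + 80640 + 30240 + 4536 + 210 = 252042.

252042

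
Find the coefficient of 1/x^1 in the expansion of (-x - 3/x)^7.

General term: C(7,j)·(-x)^j·(-3/x)^(7-j), with x-exponent 1j − 1(7−j) = 2j − 7.
Set 2j − 7 = -1: j = 3.
C(7,3) = 35; (-1)^3 = -1; (-3)^4 = 81.
Coefficient = 35 · (-1) · 81 = -2835.

-2835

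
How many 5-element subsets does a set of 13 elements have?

C(13,5) = (13·12·11·10·9) / 5! = 154440 / 120 = 1287.

1287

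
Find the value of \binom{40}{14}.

C(40,14) = (40·39·38·37·36·35·34·33·32·31·30·29·28·27) / 14! = 2023140487449489408000 / 87178291200 = 23206929840.

23206929840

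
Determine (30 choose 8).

5852925

C(30,8) = (30·29·28·27·26·25·24·23) / 8! = 235989936000 / 40320 = 5852925.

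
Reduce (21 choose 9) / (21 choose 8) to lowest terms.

C(n,k+1)/C(n,k) = (n−k)/(k+1) = (21−8)/(8+1) = 13/9.

13/9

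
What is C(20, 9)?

167960

C(20,9) = (20·19·18·17·16·15·14·13·12) / 9! = 60949324800 / 362880 = 167960.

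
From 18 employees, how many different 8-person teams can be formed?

43758

This is C(18,8) = 43758.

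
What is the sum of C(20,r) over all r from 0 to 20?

1048576

The entries of row 20 sum to 2^20 = 1048576.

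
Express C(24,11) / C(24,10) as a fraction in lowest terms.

14/11

C(n,k+1)/C(n,k) = (n−k)/(k+1) = (24−10)/(10+1) = 14/11.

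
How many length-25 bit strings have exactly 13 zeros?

5200300

Choose the 13 positions: C(25,13) = 5200300.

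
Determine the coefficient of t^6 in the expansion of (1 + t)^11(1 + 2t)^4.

18238

Coefficient of t^6 = Σ_{j} C(11,j)·1^j·C(4,6-j)·2^(6-j) for j from 2 to 6.
= 880 + 5280 + 7920 + 3696 + 462 = 18238.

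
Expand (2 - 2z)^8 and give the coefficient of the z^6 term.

7168

The general term is C(8,j)·(2)^j·(-2z)^(8-j); the z^6 term has j = 2.
C(8,2) = 28.
Coefficient = C(8,2) · 2^2 · (-2)^6 = 28 · 4 · 64 = 7168.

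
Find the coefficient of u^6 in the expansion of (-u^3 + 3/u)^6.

-540

General term: C(6,j)·(-u^3)^j·(3/u)^(6-j), with u-exponent 3j − 1(6−j) = 4j − 6.
Set 4j − 6 = 6: j = 3.
C(6,3) = 20; (-1)^3 = -1; 3^3 = 27.
Coefficient = 20 · (-1) · 27 = -540.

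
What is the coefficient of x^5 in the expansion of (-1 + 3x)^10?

The general term is C(10,j)·(-1)^j·(3x)^(10-j); the x^5 term has j = 5.
C(10,5) = 252.
Coefficient = C(10,5) · (-1)^5 · 3^5 = 252 · (-1) · 243 = -61236.

-61236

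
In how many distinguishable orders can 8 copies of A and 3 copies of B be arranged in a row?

Choose positions for the A's: C(11,8) = 165.

165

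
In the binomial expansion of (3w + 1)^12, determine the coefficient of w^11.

The general term is C(12,j)·(3w)^j·(1)^(12-j); the w^11 term has j = 11.
C(12,11) = 12.
Coefficient = C(12,11) · 3^11 = 12 · 177147 = 2125764.

2125764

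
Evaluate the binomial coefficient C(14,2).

91

C(14,2) = (14·13) / 2! = 182 / 2 = 91.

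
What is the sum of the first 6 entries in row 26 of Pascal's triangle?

83682

1 + 26 + 325 + 2600 + 14950 + 65780 = 83682.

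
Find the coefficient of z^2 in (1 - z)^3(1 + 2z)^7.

45

Coefficient of z^2 = Σ_{j} C(3,j)·(-1)^j·C(7,2-j)·2^(2-j) for j from 0 to 2.
= 84 + (-42) + 3 = 45.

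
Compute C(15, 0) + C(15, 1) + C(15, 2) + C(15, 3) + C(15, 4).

1941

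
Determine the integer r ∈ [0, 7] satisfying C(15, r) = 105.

C(15,r) increases on 0 ≤ r ≤ 7. C(15,1) = 15 and C(15,2) = 105, so r = 2.

2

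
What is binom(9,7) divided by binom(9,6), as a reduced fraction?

C(n,k+1)/C(n,k) = (n−k)/(k+1) = (9−6)/(6+1) = 3/7.

3/7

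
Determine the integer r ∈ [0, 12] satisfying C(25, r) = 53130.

C(25,r) increases on 0 ≤ r ≤ 12. C(25,4) = 12650 and C(25,5) = 53130, so r = 5.

5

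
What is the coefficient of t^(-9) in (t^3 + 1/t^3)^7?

21

General term: C(7,j)·(t^3)^j·(1/t^3)^(7-j), with t-exponent 3j − 3(7−j) = 6j − 21.
Set 6j − 21 = -9: j = 2.
C(7,2) = 21; 1^2 = 1; 1^5 = 1.
Coefficient = 21 · 1 · 1 = 21.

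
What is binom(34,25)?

C(34,25) = C(34,9) by symmetry.
C(34,9) = (34·33·32·31·30·29·28·27·26) / 9! = 19033511777280 / 362880 = 52451256.

52451256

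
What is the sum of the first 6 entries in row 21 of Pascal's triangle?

1 + 21 + 210 + 1330 + 5985 + 20349 = 27896.

27896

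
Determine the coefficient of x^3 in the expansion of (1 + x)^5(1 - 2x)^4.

18

Coefficient of x^3 = Σ_{j} C(5,j)·1^j·C(4,3-j)·(-2)^(3-j) for j from 0 to 3.
= (-32) + 120 + (-80) + 10 = 18.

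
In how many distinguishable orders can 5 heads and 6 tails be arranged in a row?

Choose positions for the heads: C(11,5) = 462.

462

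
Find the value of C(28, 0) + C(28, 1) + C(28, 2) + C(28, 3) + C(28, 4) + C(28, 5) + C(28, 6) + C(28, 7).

1683218

1 + 28 + 378 + 3276 + 20475 + 98280 + 376740 + 1184040 = 1683218.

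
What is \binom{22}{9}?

497420

C(22,9) = (22·21·20·19·18·17·16·15·14) / 9! = 180503769600 / 362880 = 497420.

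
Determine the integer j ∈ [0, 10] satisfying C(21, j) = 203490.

8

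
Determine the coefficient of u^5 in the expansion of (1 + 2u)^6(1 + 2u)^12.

(1 + 2u)^6(1 + 2u)^12 = (1 + 2u)^18, so the coefficient of u^5 is C(18,5)·2^5 = 8568·32 = 274176.

274176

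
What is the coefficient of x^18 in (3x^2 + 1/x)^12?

3897234

General term: C(12,j)·(3x^2)^j·(1/x)^(12-j), with x-exponent 2j − 1(12−j) = 3j − 12.
Set 3j − 12 = 18: j = 10.
C(12,10) = 66; 3^10 = 59049; 1^2 = 1.
Coefficient = 66 · 59049 · 1 = 3897234.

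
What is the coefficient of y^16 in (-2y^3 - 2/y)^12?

General term: C(12,j)·(-2y^3)^j·(-2/y)^(12-j), with y-exponent 3j − 1(12−j) = 4j − 12.
Set 4j − 12 = 16: j = 7.
C(12,7) = 792; (-2)^7 = -128; (-2)^5 = -32.
Coefficient = 792 · (-128) · (-32) = 3244032.

3244032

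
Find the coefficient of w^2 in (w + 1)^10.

45

The general term is C(10,j)·(w)^j·(1)^(10-j); the w^2 term has j = 2.
C(10,2) = 45.
Coefficient = C(10,2) = 45.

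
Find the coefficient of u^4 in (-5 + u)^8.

43750

The general term is C(8,j)·(-5)^j·(u)^(8-j); the u^4 term has j = 4.
C(8,4) = 70.
Coefficient = C(8,4) · (-5)^4 = 70 · 625 = 43750.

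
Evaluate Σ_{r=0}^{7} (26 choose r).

1 + 26 + 325 + 2600 + 14950 + 65780 + 230230 + 657800 = 971712.

971712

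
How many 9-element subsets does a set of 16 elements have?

C(16,9) = C(16,7) by symmetry.
C(16,7) = (16·15·14·13·12·11·10) / 7! = 57657600 / 5040 = 11440.

11440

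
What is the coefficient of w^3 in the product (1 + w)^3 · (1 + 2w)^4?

Coefficient of w^3 = Σ_{j} C(3,j)·1^j·C(4,3-j)·2^(3-j) for j from 0 to 3.
= 32 + 72 + 24 + 1 = 129.

129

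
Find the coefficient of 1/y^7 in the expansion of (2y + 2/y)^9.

4608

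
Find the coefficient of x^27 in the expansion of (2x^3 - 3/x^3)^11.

General term: C(11,j)·(2x^3)^j·(-3/x^3)^(11-j), with x-exponent 3j − 3(11−j) = 6j − 33.
Set 6j − 33 = 27: j = 10.
C(11,10) = 11; 2^10 = 1024; (-3)^1 = -3.
Coefficient = 11 · 1024 · (-3) = -33792.

-33792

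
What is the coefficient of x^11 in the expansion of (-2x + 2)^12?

The general term is C(12,j)·(-2x)^j·(2)^(12-j); the x^11 term has j = 11.
C(12,11) = 12.
Coefficient = C(12,11) · (-2)^11 · 2^1 = 12 · (-2048) · 2 = -49152.

-49152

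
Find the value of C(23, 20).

C(23,20) = C(23,3) by symmetry.
C(23,3) = (23·22·21) / 3! = 10626 / 6 = 1771.

1771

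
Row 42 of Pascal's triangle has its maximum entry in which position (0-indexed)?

21

C(42,k) is maximized at k = 42/2 = 21.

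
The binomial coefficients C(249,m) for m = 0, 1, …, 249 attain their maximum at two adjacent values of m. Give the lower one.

124

For odd n = 249, C(249,m) peaks at m = (n−1)/2 and (n+1)/2; the lower is 124.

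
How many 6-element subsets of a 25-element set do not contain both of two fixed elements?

168245

All 6-subsets: C(25,6) = 177100. Those containing both fixed elements: C(23,4) = 8855.
177100 − 8855 = 168245.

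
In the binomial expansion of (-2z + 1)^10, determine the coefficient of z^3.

The general term is C(10,j)·(-2z)^j·(1)^(10-j); the z^3 term has j = 3.
C(10,3) = 120.
Coefficient = C(10,3) · (-2)^3 = 120 · (-8) = -960.

-960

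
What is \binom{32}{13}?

347373600

C(32,13) = (32·31·30·29·28·27·26·25·24·23·22·21·20) / 13! = 2163102632570880000 / 6227020800 = 347373600.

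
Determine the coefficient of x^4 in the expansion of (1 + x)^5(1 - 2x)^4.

21

Coefficient of x^4 = Σ_{j} C(5,j)·1^j·C(4,4-j)·(-2)^(4-j) for j from 0 to 4.
= 16 + (-160) + 240 + (-80) + 5 = 21.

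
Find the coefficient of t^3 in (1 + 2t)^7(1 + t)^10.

Coefficient of t^3 = Σ_{j} C(7,j)·2^j·C(10,3-j)·1^(3-j) for j from 0 to 3.
= 120 + 630 + 840 + 280 = 1870.

1870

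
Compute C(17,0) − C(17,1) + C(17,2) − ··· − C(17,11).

The partial alternating sum Σ_{k=0}^{11} (−1)^k C(17,k) = (−1)^11 C(16,11) = -4368.

-4368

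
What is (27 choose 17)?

8436285

C(27,17) = C(27,10) by symmetry.
C(27,10) = (27·26·25·24·23·22·21·20·19·18) / 10! = 30613591008000 / 3628800 = 8436285.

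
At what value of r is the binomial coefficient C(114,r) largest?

C(114,r) is maximized at r = 114/2 = 57.

57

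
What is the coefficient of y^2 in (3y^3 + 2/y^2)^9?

326592

General term: C(9,j)·(3y^3)^j·(2/y^2)^(9-j), with y-exponent 3j − 2(9−j) = 5j − 18.
Set 5j − 18 = 2: j = 4.
C(9,4) = 126; 3^4 = 81; 2^5 = 32.
Coefficient = 126 · 81 · 32 = 326592.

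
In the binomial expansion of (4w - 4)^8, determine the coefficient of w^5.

The general term is C(8,j)·(4w)^j·(-4)^(8-j); the w^5 term has j = 5.
C(8,5) = 56.
Coefficient = C(8,5) · 4^5 · (-4)^3 = 56 · 1024 · (-64) = -3670016.

-3670016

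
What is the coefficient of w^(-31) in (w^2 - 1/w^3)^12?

-12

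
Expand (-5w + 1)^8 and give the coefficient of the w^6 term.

437500

The general term is C(8,j)·(-5w)^j·(1)^(8-j); the w^6 term has j = 6.
C(8,6) = 28.
Coefficient = C(8,6) · (-5)^6 = 28 · 15625 = 437500.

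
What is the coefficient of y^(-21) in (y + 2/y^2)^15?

1863680

General term: C(15,j)·(y)^j·(2/y^2)^(15-j), with y-exponent 1j − 2(15−j) = 3j − 30.
Set 3j − 30 = -21: j = 3.
C(15,3) = 455; 1^3 = 1; 2^12 = 4096.
Coefficient = 455 · 1 · 4096 = 1863680.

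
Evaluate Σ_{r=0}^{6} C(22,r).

1 + 22 + 231 + 1540 + 7315 + 26334 + 74613 = 110056.

110056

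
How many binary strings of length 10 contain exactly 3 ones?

120

Choose the 3 positions: C(10,3) = 120.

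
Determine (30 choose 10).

C(30,10) = (30·29·28·27·26·25·24·23·22·21) / 10! = 109027350432000 / 3628800 = 30045015.

30045015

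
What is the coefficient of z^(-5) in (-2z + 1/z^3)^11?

General term: C(11,j)·(-2z)^j·(1/z^3)^(11-j), with z-exponent 1j − 3(11−j) = 4j − 33.
Set 4j − 33 = -5: j = 7.
C(11,7) = 330; (-2)^7 = -128; 1^4 = 1.
Coefficient = 330 · (-128) · 1 = -42240.

-42240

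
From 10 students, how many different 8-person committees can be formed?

45

This is C(10,8) = 45.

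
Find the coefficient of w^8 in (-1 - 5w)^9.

-3515625

The general term is C(9,j)·(-1)^j·(-5w)^(9-j); the w^8 term has j = 1.
C(9,1) = 9.
Coefficient = C(9,1) · (-1)^1 · (-5)^8 = 9 · (-1) · 390625 = -3515625.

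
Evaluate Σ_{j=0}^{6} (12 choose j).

1 + 12 + 66 + 220 + 495 + 792 + 924 = 2510.

2510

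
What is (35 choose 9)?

70607460

C(35,9) = (35·34·33·32·31·30·29·28·27) / 9! = 25622035084800 / 362880 = 70607460.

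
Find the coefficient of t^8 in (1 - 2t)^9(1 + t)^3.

576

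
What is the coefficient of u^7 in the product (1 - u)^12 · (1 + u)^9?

216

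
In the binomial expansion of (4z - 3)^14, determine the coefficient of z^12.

The general term is C(14,j)·(4z)^j·(-3)^(14-j); the z^12 term has j = 12.
C(14,12) = 91.
Coefficient = C(14,12) · 4^12 · (-3)^2 = 91 · 16777216 · 9 = 13740539904.

13740539904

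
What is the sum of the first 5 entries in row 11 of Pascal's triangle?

1 + 11 + 55 + 165 + 330 = 562.

562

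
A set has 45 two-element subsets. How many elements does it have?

n(n−1)/2 = 45 ⇒ n(n−1) = 90. Since 10·9 = 90, n = 10.

10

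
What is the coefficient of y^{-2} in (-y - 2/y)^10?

General term: C(10,j)·(-y)^j·(-2/y)^(10-j), with y-exponent 1j − 1(10−j) = 2j − 10.
Set 2j − 10 = -2: j = 4.
C(10,4) = 210; (-1)^4 = 1; (-2)^6 = 64.
Coefficient = 210 · 1 · 64 = 13440.

13440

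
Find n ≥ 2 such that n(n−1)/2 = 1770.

60

n(n−1)/2 = 1770 ⇒ n(n−1) = 3540. Since 60·59 = 3540, n = 60.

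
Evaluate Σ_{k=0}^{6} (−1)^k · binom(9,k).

28

The partial alternating sum Σ_{k=0}^{6} (−1)^k C(9,k) = (−1)^6 C(8,6) = 28.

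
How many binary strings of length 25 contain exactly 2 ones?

Choose the 2 positions: C(25,2) = 300.

300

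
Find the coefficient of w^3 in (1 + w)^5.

10

The general term is C(5,j)·(1)^j·(w)^(5-j); the w^3 term has j = 2.
C(5,2) = 10.
Coefficient = C(5,2) = 10.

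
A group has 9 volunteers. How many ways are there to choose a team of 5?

126

This is C(9,5) = 126.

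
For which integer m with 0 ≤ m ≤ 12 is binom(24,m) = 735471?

C(24,m) increases on 0 ≤ m ≤ 12. C(24,7) = 346104 and C(24,8) = 735471, so m = 8.

8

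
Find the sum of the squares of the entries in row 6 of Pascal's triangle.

Σ C(6,i)² is the coefficient of x^6 in (1+x)^6(1+x)^6 = (1+x)^12, i.e. C(12,6) = 924.

924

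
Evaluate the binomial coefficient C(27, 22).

80730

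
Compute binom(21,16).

20349

C(21,16) = C(21,5) by symmetry.
C(21,5) = (21·20·19·18·17) / 5! = 2441880 / 120 = 20349.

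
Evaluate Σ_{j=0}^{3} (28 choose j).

3683

1 + 28 + 378 + 3276 = 3683.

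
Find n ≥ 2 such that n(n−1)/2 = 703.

n(n−1)/2 = 703 ⇒ n(n−1) = 1406. Since 38·37 = 1406, n = 38.

38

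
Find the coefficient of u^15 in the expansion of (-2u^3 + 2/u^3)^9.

General term: C(9,j)·(-2u^3)^j·(2/u^3)^(9-j), with u-exponent 3j − 3(9−j) = 6j − 27.
Set 6j − 27 = 15: j = 7.
C(9,7) = 36; (-2)^7 = -128; 2^2 = 4.
Coefficient = 36 · (-128) · 4 = -18432.

-18432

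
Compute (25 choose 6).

177100

C(25,6) = (25·24·23·22·21·20) / 6! = 127512000 / 720 = 177100.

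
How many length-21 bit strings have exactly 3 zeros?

1330

Choose the 3 positions: C(21,3) = 1330.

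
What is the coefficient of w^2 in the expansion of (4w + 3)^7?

81648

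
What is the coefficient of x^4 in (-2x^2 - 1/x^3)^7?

-672

General term: C(7,j)·(-2x^2)^j·(-1/x^3)^(7-j), with x-exponent 2j − 3(7−j) = 5j − 21.
Set 5j − 21 = 4: j = 5.
C(7,5) = 21; (-2)^5 = -32; (-1)^2 = 1.
Coefficient = 21 · (-32) · 1 = -672.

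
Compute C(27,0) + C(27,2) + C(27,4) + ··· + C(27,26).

67108864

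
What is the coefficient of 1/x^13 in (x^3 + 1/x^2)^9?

9

General term: C(9,j)·(x^3)^j·(1/x^2)^(9-j), with x-exponent 3j − 2(9−j) = 5j − 18.
Set 5j − 18 = -13: j = 1.
C(9,1) = 9; 1^1 = 1; 1^8 = 1.
Coefficient = 9 · 1 · 1 = 9.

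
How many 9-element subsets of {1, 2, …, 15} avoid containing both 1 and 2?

All 9-subsets: C(15,9) = 5005. Those containing both fixed elements: C(13,7) = 1716.
5005 − 1716 = 3289.

3289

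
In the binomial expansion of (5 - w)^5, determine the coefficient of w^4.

25

The general term is C(5,j)·(5)^j·(-w)^(5-j); the w^4 term has j = 1.
C(5,1) = 5.
Coefficient = C(5,1) · 5^1 = 5 · 5 = 25.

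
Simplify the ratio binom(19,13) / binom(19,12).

7/13

C(n,k+1)/C(n,k) = (n−k)/(k+1) = (19−12)/(12+1) = 7/13.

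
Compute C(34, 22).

548354040

C(34,22) = C(34,12) by symmetry.
C(34,12) = (34·33·32·31·30·29·28·27·26·25·24·23) / 12! = 262662462526464000 / 479001600 = 548354040.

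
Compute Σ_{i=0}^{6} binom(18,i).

1 + 18 + 153 + 816 + 3060 + 8568 + 18564 = 31180.

31180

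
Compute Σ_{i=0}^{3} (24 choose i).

2325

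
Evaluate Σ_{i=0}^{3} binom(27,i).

1 + 27 + 351 + 2925 = 3304.

3304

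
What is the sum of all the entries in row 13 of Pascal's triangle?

8192

The entries of row 13 sum to 2^13 = 8192.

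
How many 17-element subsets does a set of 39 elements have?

C(39,17) = (39·38·37·36·35·34·33·32·31·30·29·28·27·26·25·24·23) / 17! = 18147570172421919989760000 / 355687428096000 = 51021117810.

51021117810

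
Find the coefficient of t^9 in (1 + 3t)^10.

The general term is C(10,j)·(1)^j·(3t)^(10-j); the t^9 term has j = 1.
C(10,1) = 10.
Coefficient = C(10,1) · 3^9 = 10 · 19683 = 196830.

196830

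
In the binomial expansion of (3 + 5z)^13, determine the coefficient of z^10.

75410156250

The general term is C(13,j)·(3)^j·(5z)^(13-j); the z^10 term has j = 3.
C(13,3) = 286.
Coefficient = C(13,3) · 3^3 · 5^10 = 286 · 27 · 9765625 = 75410156250.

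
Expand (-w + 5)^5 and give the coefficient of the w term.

-3125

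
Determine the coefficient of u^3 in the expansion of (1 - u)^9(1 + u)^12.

-26

Coefficient of u^3 = Σ_{j} C(9,j)·(-1)^j·C(12,3-j)·1^(3-j) for j from 0 to 3.
= 220 + (-594) + 432 + (-84) = -26.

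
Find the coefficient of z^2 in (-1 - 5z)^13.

-1950

The general term is C(13,j)·(-1)^j·(-5z)^(13-j); the z^2 term has j = 11.
C(13,11) = 78.
Coefficient = C(13,11) · (-1)^11 · (-5)^2 = 78 · (-1) · 25 = -1950.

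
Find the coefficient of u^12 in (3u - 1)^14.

48361131

The general term is C(14,j)·(3u)^j·(-1)^(14-j); the u^12 term has j = 12.
C(14,12) = 91.
Coefficient = C(14,12) · 3^12 = 91 · 531441 = 48361131.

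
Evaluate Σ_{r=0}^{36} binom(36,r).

68719476736

The entries of row 36 sum to 2^36 = 68719476736.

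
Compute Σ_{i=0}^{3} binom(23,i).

2048

1 + 23 + 253 + 1771 = 2048.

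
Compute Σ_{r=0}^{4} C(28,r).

1 + 28 + 378 + 3276 + 20475 = 24158.

24158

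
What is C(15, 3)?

455

C(15,3) = (15·14·13) / 3! = 2730 / 6 = 455.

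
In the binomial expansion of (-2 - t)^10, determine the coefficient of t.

5120

The general term is C(10,j)·(-2)^j·(-t)^(10-j); the t^1 term has j = 9.
C(10,9) = 10.
Coefficient = C(10,9) · (-2)^9 · (-1)^1 = 10 · (-512) · (-1) = 5120.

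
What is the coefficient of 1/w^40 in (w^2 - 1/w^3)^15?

General term: C(15,j)·(w^2)^j·(-1/w^3)^(15-j), with w-exponent 2j − 3(15−j) = 5j − 45.
Set 5j − 45 = -40: j = 1.
C(15,1) = 15; 1^1 = 1; (-1)^14 = 1.
Coefficient = 15 · 1 · 1 = 15.

15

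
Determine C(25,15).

C(25,15) = C(25,10) by symmetry.
C(25,10) = (25·24·23·22·21·20·19·18·17·16) / 10! = 11861676288000 / 3628800 = 3268760.

3268760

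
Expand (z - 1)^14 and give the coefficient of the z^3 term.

The general term is C(14,j)·(z)^j·(-1)^(14-j); the z^3 term has j = 3.
C(14,3) = 364.
Coefficient = C(14,3) · (-1)^11 = 364 · (-1) = -364.

-364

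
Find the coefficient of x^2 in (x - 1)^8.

The general term is C(8,j)·(x)^j·(-1)^(8-j); the x^2 term has j = 2.
C(8,2) = 28.
Coefficient = C(8,2) = 28.

28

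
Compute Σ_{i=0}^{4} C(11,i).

562

1 + 11 + 55 + 165 + 330 = 562.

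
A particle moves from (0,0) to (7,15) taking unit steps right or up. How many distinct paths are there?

170544

Each path is a sequence of 22 steps with 7 rights: C(22,7) = 170544.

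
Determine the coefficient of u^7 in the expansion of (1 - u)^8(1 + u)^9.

-56

Coefficient of u^7 = Σ_{j} C(8,j)·(-1)^j·C(9,7-j)·1^(7-j) for j from 0 to 7.
= 36 + (-672) + 3528 + (-7056) + 5880 + (-2016) + 252 + (-8) = -56.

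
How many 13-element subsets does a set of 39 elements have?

C(39,13) = (39·38·37·36·35·34·33·32·31·30·29·28·27) / 13! = 50578512186237235200 / 6227020800 = 8122425444.

8122425444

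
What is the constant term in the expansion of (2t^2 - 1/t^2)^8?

General term: C(8,j)·(2t^2)^j·(-1/t^2)^(8-j), with t-exponent 2j − 2(8−j) = 4j − 16.
Set 4j − 16 = 0: j = 4.
C(8,4) = 70; 2^4 = 16; (-1)^4 = 1.
Coefficient = 70 · 16 · 1 = 1120.

1120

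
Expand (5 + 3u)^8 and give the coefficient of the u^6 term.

510300

The general term is C(8,j)·(5)^j·(3u)^(8-j); the u^6 term has j = 2.
C(8,2) = 28.
Coefficient = C(8,2) · 5^2 · 3^6 = 28 · 25 · 729 = 510300.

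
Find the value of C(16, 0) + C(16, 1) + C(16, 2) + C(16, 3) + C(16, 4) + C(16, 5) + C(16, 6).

14893

1 + 16 + 120 + 560 + 1820 + 4368 + 8008 = 14893.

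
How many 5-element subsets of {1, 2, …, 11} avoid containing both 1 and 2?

All 5-subsets: C(11,5) = 462. Those containing both fixed elements: C(9,3) = 84.
462 − 84 = 378.

378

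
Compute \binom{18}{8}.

43758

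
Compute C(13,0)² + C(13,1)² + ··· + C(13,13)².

Σ C(13,j)² is the coefficient of x^13 in (1+x)^13(1+x)^13 = (1+x)^26, i.e. C(26,13) = 10400600.

10400600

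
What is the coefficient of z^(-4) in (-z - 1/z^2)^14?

General term: C(14,j)·(-z)^j·(-1/z^2)^(14-j), with z-exponent 1j − 2(14−j) = 3j − 28.
Set 3j − 28 = -4: j = 8.
C(14,8) = 3003; (-1)^8 = 1; (-1)^6 = 1.
Coefficient = 3003 · 1 · 1 = 3003.

3003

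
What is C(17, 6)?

12376

C(17,6) = (17·16·15·14·13·12) / 6! = 8910720 / 720 = 12376.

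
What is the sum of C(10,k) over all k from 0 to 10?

1024

The entries of row 10 sum to 2^10 = 1024.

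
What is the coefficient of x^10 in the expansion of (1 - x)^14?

The general term is C(14,j)·(1)^j·(-x)^(14-j); the x^10 term has j = 4.
C(14,4) = 1001.
Coefficient = C(14,4) = 1001.

1001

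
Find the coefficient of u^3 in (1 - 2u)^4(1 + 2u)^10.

-32

Coefficient of u^3 = Σ_{j} C(4,j)·(-2)^j·C(10,3-j)·2^(3-j) for j from 0 to 3.
= 960 + (-1440) + 480 + (-32) = -32.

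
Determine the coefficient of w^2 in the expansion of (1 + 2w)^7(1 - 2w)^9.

Coefficient of w^2 = Σ_{j} C(7,j)·2^j·C(9,2-j)·(-2)^(2-j) for j from 0 to 2.
= 144 + (-252) + 84 = -24.

-24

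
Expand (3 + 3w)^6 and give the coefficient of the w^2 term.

10935

The general term is C(6,j)·(3)^j·(3w)^(6-j); the w^2 term has j = 4.
C(6,4) = 15.
Coefficient = C(6,4) · 3^4 · 3^2 = 15 · 81 · 9 = 10935.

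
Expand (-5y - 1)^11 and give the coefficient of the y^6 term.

-7218750

The general term is C(11,j)·(-5y)^j·(-1)^(11-j); the y^6 term has j = 6.
C(11,6) = 462.
Coefficient = C(11,6) · (-5)^6 · (-1)^5 = 462 · 15625 · (-1) = -7218750.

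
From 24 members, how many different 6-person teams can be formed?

This is C(24,6) = 134596.

134596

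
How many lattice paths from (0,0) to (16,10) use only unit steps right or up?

Each path is a sequence of 26 steps with 16 rights: C(26,16) = 5311735.

5311735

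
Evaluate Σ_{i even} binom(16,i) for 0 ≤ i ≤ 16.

32768

Even-i terms of row 16 sum to 2^15 = 32768.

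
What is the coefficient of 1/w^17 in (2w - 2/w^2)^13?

2342912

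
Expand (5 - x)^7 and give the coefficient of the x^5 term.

-525

The general term is C(7,j)·(5)^j·(-x)^(7-j); the x^5 term has j = 2.
C(7,2) = 21.
Coefficient = C(7,2) · 5^2 · (-1)^5 = 21 · 25 · (-1) = -525.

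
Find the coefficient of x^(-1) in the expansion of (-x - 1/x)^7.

General term: C(7,j)·(-x)^j·(-1/x)^(7-j), with x-exponent 1j − 1(7−j) = 2j − 7.
Set 2j − 7 = -1: j = 3.
C(7,3) = 35; (-1)^3 = -1; (-1)^4 = 1.
Coefficient = 35 · (-1) · 1 = -35.

-35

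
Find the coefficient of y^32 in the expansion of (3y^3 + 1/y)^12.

General term: C(12,j)·(3y^3)^j·(1/y)^(12-j), with y-exponent 3j − 1(12−j) = 4j − 12.
Set 4j − 12 = 32: j = 11.
C(12,11) = 12; 3^11 = 177147; 1^1 = 1.
Coefficient = 12 · 177147 · 1 = 2125764.

2125764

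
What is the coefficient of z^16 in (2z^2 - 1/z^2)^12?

General term: C(12,j)·(2z^2)^j·(-1/z^2)^(12-j), with z-exponent 2j − 2(12−j) = 4j − 24.
Set 4j − 24 = 16: j = 10.
C(12,10) = 66; 2^10 = 1024; (-1)^2 = 1.
Coefficient = 66 · 1024 · 1 = 67584.

67584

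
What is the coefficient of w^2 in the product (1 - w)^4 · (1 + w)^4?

Coefficient of w^2 = Σ_{j} C(4,j)·(-1)^j·C(4,2-j)·1^(2-j) for j from 0 to 2.
= 6 + (-16) + 6 = -4.

-4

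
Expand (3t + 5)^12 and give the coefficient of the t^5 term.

The general term is C(12,j)·(3t)^j·(5)^(12-j); the t^5 term has j = 5.
C(12,5) = 792.
Coefficient = C(12,5) · 3^5 · 5^7 = 792 · 243 · 78125 = 15035625000.

15035625000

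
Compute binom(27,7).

888030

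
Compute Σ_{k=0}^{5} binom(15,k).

4944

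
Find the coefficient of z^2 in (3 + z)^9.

78732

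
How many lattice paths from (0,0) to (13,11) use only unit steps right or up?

2496144

Each path is a sequence of 24 steps with 13 rights: C(24,13) = 2496144.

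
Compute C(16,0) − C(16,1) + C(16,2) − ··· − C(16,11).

The partial alternating sum Σ_{k=0}^{11} (−1)^k C(16,k) = (−1)^11 C(15,11) = -1365.

-1365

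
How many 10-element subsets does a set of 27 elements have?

8436285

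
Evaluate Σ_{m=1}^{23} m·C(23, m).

96468992

Differentiating (1+x)^23 and setting x=1: Σ m·C(23,m) = 23·2^22 = 96468992.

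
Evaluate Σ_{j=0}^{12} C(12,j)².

By Vandermonde's identity, Σ C(12,j)² = C(24,12) = 2704156.

2704156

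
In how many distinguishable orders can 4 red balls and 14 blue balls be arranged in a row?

Choose positions for the red balls: C(18,4) = 3060.

3060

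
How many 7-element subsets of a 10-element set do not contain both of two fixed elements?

All 7-subsets: C(10,7) = 120. Those containing both fixed elements: C(8,5) = 56.
120 − 56 = 64.

64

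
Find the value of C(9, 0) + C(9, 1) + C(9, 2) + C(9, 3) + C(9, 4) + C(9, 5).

382

1 + 9 + 36 + 84 + 126 + 126 = 382.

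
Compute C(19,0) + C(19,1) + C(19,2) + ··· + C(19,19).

524288

Setting x = 1 in (1+x)^19 gives Σ C(19,j) = 2^19 = 524288.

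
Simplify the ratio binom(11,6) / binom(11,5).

1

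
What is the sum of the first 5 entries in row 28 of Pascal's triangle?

24158

1 + 28 + 378 + 3276 + 20475 = 24158.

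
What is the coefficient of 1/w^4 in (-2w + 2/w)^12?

2027520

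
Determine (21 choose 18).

C(21,18) = C(21,3) by symmetry.
C(21,3) = (21·20·19) / 3! = 7980 / 6 = 1330.

1330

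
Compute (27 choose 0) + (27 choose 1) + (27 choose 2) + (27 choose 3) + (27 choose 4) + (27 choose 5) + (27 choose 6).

397594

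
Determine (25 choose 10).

3268760

C(25,10) = (25·24·23·22·21·20·19·18·17·16) / 10! = 11861676288000 / 3628800 = 3268760.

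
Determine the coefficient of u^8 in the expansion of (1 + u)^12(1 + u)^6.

Coefficient of u^8 = Σ_{j} C(12,j)·C(6,8-j) for j from 2 to 8.
= 66 + 1320 + 7425 + 15840 + 13860 + 4752 + 495 = 43758.

43758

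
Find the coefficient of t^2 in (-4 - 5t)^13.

The general term is C(13,j)·(-4)^j·(-5t)^(13-j); the t^2 term has j = 11.
C(13,11) = 78.
Coefficient = C(13,11) · (-4)^11 · (-5)^2 = 78 · (-4194304) · 25 = -8178892800.

-8178892800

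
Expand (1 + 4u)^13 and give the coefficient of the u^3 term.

18304

The general term is C(13,j)·(1)^j·(4u)^(13-j); the u^3 term has j = 10.
C(13,10) = 286.
Coefficient = C(13,10) · 4^3 = 286 · 64 = 18304.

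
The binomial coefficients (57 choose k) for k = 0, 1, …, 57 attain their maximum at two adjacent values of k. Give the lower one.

For odd n = 57, C(57,k) peaks at k = (n−1)/2 and (n+1)/2; the lower is 28.

28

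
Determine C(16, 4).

C(16,4) = (16·15·14·13) / 4! = 43680 / 24 = 1820.

1820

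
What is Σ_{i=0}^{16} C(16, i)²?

601080390

By Vandermonde's identity, Σ C(16,i)² = C(32,16) = 601080390.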